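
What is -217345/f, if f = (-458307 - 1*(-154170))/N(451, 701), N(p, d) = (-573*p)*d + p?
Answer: -39372931778840/304137 ≈ -1.2946e+8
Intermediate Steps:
N(p, d) = p - 573*d*p (N(p, d) = -573*d*p + p = p - 573*d*p)
f = 304137/181154072 (f = (-458307 - 1*(-154170))/((451*(1 - 573*701))) = (-458307 + 154170)/((451*(1 - 401673))) = -304137/(451*(-401672)) = -304137/(-181154072) = -304137*(-1/181154072) = 304137/181154072 ≈ 0.0016789)
-217345/f = -217345/304137/181154072 = -217345*181154072/304137 = -39372931778840/304137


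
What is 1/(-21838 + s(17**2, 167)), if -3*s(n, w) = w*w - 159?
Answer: -3/93244 ≈ -3.2174e-5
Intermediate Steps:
s(n, w) = 53 - w**2/3 (s(n, w) = -(w*w - 159)/3 = -(w**2 - 159)/3 = -(-159 + w**2)/3 = 53 - w**2/3)
1/(-21838 + s(17**2, 167)) = 1/(-21838 + (53 - 1/3*167**2)) = 1/(-21838 + (53 - 1/3*27889)) = 1/(-21838 + (53 - 27889/3)) = 1/(-21838 - 27730/3) = 1/(-93244/3) = -3/93244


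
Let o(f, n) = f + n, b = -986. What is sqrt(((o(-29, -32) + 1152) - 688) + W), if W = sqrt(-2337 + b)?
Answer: sqrt(403 + I*sqrt(3323)) ≈ 20.126 + 1.4321*I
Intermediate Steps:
W = I*sqrt(3323) (W = sqrt(-2337 - 986) = sqrt(-3323) = I*sqrt(3323) ≈ 57.645*I)
sqrt(((o(-29, -32) + 1152) - 688) + W) = sqrt((((-29 - 32) + 1152) - 688) + I*sqrt(3323)) = sqrt(((-61 + 1152) - 688) + I*sqrt(3323)) = sqrt((1091 - 688) + I*sqrt(3323)) = sqrt(403 + I*sqrt(3323))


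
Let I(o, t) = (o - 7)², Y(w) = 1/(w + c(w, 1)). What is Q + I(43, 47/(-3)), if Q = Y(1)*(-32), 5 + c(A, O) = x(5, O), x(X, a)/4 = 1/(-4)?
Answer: 6512/5 ≈ 1302.4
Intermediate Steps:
x(X, a) = -1 (x(X, a) = 4/(-4) = 4*(-¼) = -1)
c(A, O) = -6 (c(A, O) = -5 - 1 = -6)
Y(w) = 1/(-6 + w) (Y(w) = 1/(w - 6) = 1/(-6 + w))
I(o, t) = (-7 + o)²
Q = 32/5 (Q = -32/(-6 + 1) = -32/(-5) = -⅕*(-32) = 32/5 ≈ 6.4000)
Q + I(43, 47/(-3)) = 32/5 + (-7 + 43)² = 32/5 + 36² = 32/5 + 1296 = 6512/5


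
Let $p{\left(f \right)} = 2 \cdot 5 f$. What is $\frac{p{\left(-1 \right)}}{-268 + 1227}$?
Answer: $- \frac{10}{959} \approx -0.010428$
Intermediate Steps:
$p{\left(f \right)} = 10 f$
$\frac{p{\left(-1 \right)}}{-268 + 1227} = \frac{10 \left(-1\right)}{-268 + 1227} = \frac{1}{959} \left(-10\right) = - \frac{10}{959}$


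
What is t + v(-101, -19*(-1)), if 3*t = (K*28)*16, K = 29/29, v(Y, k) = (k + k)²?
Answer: 4780/3 ≈ 1593.3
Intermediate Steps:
v(Y, k) = 4*k² (v(Y, k) = (2*k)² = 4*k²)
K = 1 (K = 29*(1/29) = 1)
t = 448/3 (t = ((1*28)*16)/3 = (28*16)/3 = (⅓)*448 = 448/3 ≈ 149.33)
t + v(-101, -19*(-1)) = 448/3 + 4*(-19*(-1))² = 448/3 + 4*19² = 448/3 + 4*361 = 448/3 + 1444 = 4780/3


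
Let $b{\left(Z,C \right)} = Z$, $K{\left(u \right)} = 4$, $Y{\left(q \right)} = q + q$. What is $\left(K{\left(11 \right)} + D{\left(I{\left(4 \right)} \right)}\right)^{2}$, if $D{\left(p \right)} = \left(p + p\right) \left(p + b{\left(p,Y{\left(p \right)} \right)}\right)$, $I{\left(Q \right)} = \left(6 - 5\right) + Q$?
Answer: $10816$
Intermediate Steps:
$Y{\left(q \right)} = 2 q$
$I{\left(Q \right)} = 1 + Q$
$D{\left(p \right)} = 4 p^{2}$ ($D{\left(p \right)} = \left(p + p\right) \left(p + p\right) = 2 p 2 p = 4 p^{2}$)
$\left(K{\left(11 \right)} + D{\left(I{\left(4 \right)} \right)}\right)^{2} = \left(4 + 4 \left(1 + 4\right)^{2}\right)^{2} = \left(4 + 4 \cdot 5^{2}\right)^{2} = \left(4 + 4 \cdot 25\right)^{2} = \left(4 + 100\right)^{2} = 104^{2} = 10816$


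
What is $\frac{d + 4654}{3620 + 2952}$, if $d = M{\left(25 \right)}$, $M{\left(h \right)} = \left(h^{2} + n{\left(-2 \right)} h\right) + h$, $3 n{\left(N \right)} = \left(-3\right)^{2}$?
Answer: $\frac{5379}{6572} \approx 0.81847$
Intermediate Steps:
$n{\left(N \right)} = 3$ ($n{\left(N \right)} = \frac{\left(-3\right)^{2}}{3} = \frac{1}{3} \cdot 9 = 3$)
$M{\left(h \right)} = h^{2} + 4 h$ ($M{\left(h \right)} = \left(h^{2} + 3 h\right) + h = h^{2} + 4 h$)
$d = 725$ ($d = 25 \left(4 + 25\right) = 25 \cdot 29 = 725$)
$\frac{d + 4654}{3620 + 2952} = \frac{725 + 4654}{3620 + 2952} = \frac{5379}{6572}$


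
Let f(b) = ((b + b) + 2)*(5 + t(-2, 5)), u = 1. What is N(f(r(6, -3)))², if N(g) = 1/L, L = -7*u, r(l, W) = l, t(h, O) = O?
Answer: 1/49 ≈ 0.020408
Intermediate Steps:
L = -7 (L = -7*1 = -7)
f(b) = 20 + 20*b (f(b) = ((b + b) + 2)*(5 + 5) = (2*b + 2)*10 = (2 + 2*b)*10 = 20 + 20*b)
N(g) = -⅐ (N(g) = 1/(-7) = -⅐)
N(f(r(6, -3)))² = (-⅐)² = 1/49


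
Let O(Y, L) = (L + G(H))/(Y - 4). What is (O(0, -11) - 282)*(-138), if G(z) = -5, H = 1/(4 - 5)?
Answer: 38364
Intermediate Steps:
H = -1 (H = 1/(-1) = -1)
O(Y, L) = (-5 + L)/(-4 + Y) (O(Y, L) = (L - 5)/(Y - 4) = (-5 + L)/(-4 + Y))
(O(0, -11) - 282)*(-138) = ((-5 - 11)/(-4 + 0) - 282)*(-138) = (-16/(-4) - 282)*(-138) = (-1/4*(-16) - 282)*(-138) = (4 - 282)*(-138) = -278*(-138) = 38364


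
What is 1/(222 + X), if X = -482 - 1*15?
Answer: -1/275 ≈ -0.0036364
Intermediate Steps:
X = -497 (X = -482 - 15 = -497)
1/(222 + X) = 1/(222 - 497) = 1/(-275) = -1/275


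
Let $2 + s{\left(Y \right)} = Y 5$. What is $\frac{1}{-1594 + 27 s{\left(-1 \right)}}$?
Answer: $- \frac{1}{1783} \approx -0.00056085$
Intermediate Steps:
$s{\left(Y \right)} = -2 + 5 Y$ ($s{\left(Y \right)} = -2 + Y 5 = -2 + 5 Y$)
$\frac{1}{-1594 + 27 s{\left(-1 \right)}} = \frac{1}{-1594 + 27 \left(-2 + 5 \left(-1\right)\right)} = \frac{1}{-1594 + 27 \left(-2 - 5\right)} = \frac{1}{-1594 + 27 \left(-7\right)} = \frac{1}{-1594 - 189} = \frac{1}{-1783} = - \frac{1}{1783}$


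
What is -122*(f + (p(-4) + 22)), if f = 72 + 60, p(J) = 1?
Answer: -18910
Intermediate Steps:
f = 132
-122*(f + (p(-4) + 22)) = -122*(132 + (1 + 22)) = -122*(132 + 23) = -122*155 = -18910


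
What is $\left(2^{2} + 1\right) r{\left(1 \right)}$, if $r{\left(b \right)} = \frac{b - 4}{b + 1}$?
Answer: $- \frac{15}{2} \approx -7.5$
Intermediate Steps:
$r{\left(b \right)} = \frac{-4 + b}{1 + b}$
$\left(2^{2} + 1\right) r{\left(1 \right)} = \left(2^{2} + 1\right) \frac{-4 + 1}{1 + 1} = \left(4 + 1\right) \frac{1}{2} \left(-3\right) = 5 \cdot \frac{1}{2} \left(-3\right) = 5 \left(- \frac{3}{2}\right) = - \frac{15}{2}$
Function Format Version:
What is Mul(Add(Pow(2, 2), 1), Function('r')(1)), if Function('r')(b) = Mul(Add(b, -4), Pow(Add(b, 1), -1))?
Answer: Rational(-15, 2) ≈ -7.5000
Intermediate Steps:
Function('r')(b) = Mul(Pow(Add(1, b), -1), Add(-4, b)) (Function('r')(b) = Mul(Add(-4, b), Pow(Add(1, b), -1)) = Mul(Pow(Add(1, b), -1), Add(-4, b)))
Mul(Add(Pow(2, 2), 1), Function('r')(1)) = Mul(Add(Pow(2, 2), 1), Mul(Pow(Add(1, 1), -1), Add(-4, 1))) = Mul(Add(4, 1), Mul(Pow(2, -1), -3)) = Mul(5, Mul(Rational(1, 2), -3)) = Mul(5, Rational(-3, 2)) = Rational(-15, 2)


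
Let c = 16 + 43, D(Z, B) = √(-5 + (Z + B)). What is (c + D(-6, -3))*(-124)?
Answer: -7316 - 124*I*√14 ≈ -7316.0 - 463.97*I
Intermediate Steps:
D(Z, B) = √(-5 + B + Z) (D(Z, B) = √(-5 + (B + Z)) = √(-5 + B + Z))
c = 59
(c + D(-6, -3))*(-124) = (59 + √(-5 - 3 - 6))*(-124) = (59 + √(-14))*(-124) = (59 + I*√14)*(-124) = -7316 - 124*I*√14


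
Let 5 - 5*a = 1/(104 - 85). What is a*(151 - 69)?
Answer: 7708/95 ≈ 81.137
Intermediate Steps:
a = 94/95 (a = 1 - 1/(5*(104 - 85)) = 1 - ⅕/19 = 1 - ⅕*1/19 = 1 - 1/95 = 94/95 ≈ 0.98947)
a*(151 - 69) = 94*(151 - 69)/95 = (94/95)*82 = 7708/95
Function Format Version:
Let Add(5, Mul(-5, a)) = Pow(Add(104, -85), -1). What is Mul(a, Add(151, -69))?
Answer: Rational(7708, 95) ≈ 81.137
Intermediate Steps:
a = Rational(94, 95) (a = Add(1, Mul(Rational(-1, 5), Pow(Add(104, -85), -1))) = Add(1, Mul(Rational(-1, 5), Pow(19, -1))) = Add(1, Mul(Rational(-1, 5), Rational(1, 19))) = Add(1, Rational(-1, 95)) = Rational(94, 95) ≈ 0.98947)
Mul(a, Add(151, -69)) = Mul(Rational(94, 95), Add(151, -69)) = Mul(Rational(94, 95), 82) = Rational(7708, 95)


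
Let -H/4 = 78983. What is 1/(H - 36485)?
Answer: -1/352417 ≈ -2.8375e-6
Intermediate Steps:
H = -315932 (H = -4*78983 = -315932)
1/(H - 36485) = 1/(-315932 - 36485) = 1/(-352417) = -1/352417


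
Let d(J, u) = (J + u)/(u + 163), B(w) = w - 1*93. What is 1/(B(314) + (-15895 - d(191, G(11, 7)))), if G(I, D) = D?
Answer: -85/1332389 ≈ -6.3795e-5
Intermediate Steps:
B(w) = -93 + w (B(w) = w - 93 = -93 + w)
d(J, u) = (J + u)/(163 + u)
1/(B(314) + (-15895 - d(191, G(11, 7)))) = 1/((-93 + 314) + (-15895 - (191 + 7)/(163 + 7))) = 1/(221 + (-15895 - 198/170)) = 1/(221 + (-15895 - 1*99/85)) = 1/(221 + (-15895 - 99/85)) = 1/(221 - 1351174/85) = 1/(-1332389/85) = -85/1332389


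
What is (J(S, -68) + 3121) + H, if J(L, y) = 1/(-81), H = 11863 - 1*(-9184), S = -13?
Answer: 1957607/81 ≈ 24168.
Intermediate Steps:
H = 21047 (H = 11863 + 9184 = 21047)
J(L, y) = -1/81
(J(S, -68) + 3121) + H = (-1/81 + 3121) + 21047 = 252800/81 + 21047 = 1957607/81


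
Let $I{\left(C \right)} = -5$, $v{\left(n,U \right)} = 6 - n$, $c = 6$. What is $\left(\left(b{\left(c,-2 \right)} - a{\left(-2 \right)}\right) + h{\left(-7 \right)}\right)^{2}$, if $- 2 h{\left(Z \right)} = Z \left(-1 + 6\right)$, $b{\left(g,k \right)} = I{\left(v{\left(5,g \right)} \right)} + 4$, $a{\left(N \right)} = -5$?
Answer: $\frac{1849}{4} \approx 462.25$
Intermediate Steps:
$b{\left(g,k \right)} = -1$ ($b{\left(g,k \right)} = -5 + 4 = -1$)
$h{\left(Z \right)} = - \frac{5 Z}{2}$ ($h{\left(Z \right)} = - \frac{Z \left(-1 + 6\right)}{2} = - \frac{Z 5}{2} = - \frac{5 Z}{2}$)
$\left(\left(b{\left(c,-2 \right)} - a{\left(-2 \right)}\right) + h{\left(-7 \right)}\right)^{2} = \left(\left(-1 - -5\right) - - \frac{35}{2}\right)^{2} = \left(\left(-1 + 5\right) + \frac{35}{2}\right)^{2} = \left(4 + \frac{35}{2}\right)^{2} = \left(\frac{43}{2}\right)^{2} = \frac{1849}{4}$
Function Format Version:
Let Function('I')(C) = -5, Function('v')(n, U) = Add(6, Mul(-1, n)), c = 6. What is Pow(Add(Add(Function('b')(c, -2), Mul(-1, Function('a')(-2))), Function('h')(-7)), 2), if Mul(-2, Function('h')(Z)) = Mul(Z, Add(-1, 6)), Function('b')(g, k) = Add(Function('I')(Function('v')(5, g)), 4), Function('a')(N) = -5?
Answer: Rational(1849, 4) ≈ 462.25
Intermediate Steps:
Function('b')(g, k) = -1 (Function('b')(g, k) = Add(-5, 4) = -1)
Function('h')(Z) = Mul(Rational(-5, 2), Z) (Function('h')(Z) = Mul(Rational(-1, 2), Mul(Z, Add(-1, 6))) = Mul(Rational(-1, 2), Mul(Z, 5)) = Mul(Rational(-1, 2), Mul(5, Z)) = Mul(Rational(-5, 2), Z))
Pow(Add(Add(Function('b')(c, -2), Mul(-1, Function('a')(-2))), Function('h')(-7)), 2) = Pow(Add(Add(-1, Mul(-1, -5)), Mul(Rational(-5, 2), -7)), 2) = Pow(Add(Add(-1, 5), Rational(35, 2)), 2) = Pow(Add(4, Rational(35, 2)), 2) = Pow(Rational(43, 2), 2) = Rational(1849, 4)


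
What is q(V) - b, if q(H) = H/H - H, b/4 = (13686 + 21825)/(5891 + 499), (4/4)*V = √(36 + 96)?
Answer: -22609/1065 - 2*√33 ≈ -32.718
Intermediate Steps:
V = 2*√33 (V = √(36 + 96) = √132 = 2*√33 ≈ 11.489)
b = 23674/1065 (b = 4*((13686 + 21825)/(5891 + 499)) = 4*(35511/6390) = 4*(35511*(1/6390)) = 4*(11837/2130) = 23674/1065 ≈ 22.229)
q(H) = 1 - H
q(V) - b = (1 - 2*√33) - 1*23674/1065 = (1 - 2*√33) - 23674/1065 = -22609/1065 - 2*√33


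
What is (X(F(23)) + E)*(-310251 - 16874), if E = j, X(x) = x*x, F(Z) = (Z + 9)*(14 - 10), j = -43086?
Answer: 8734891750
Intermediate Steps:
F(Z) = 36 + 4*Z (F(Z) = (9 + Z)*4 = 36 + 4*Z)
X(x) = x**2
E = -43086
(X(F(23)) + E)*(-310251 - 16874) = ((36 + 4*23)**2 - 43086)*(-310251 - 16874) = ((36 + 92)**2 - 43086)*(-327125) = (128**2 - 43086)*(-327125) = (16384 - 43086)*(-327125) = -26702*(-327125) = 8734891750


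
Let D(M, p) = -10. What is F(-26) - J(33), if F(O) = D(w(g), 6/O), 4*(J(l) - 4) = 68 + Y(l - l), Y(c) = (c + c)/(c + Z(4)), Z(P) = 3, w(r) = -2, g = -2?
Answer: -31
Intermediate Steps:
Y(c) = 2*c/(3 + c) (Y(c) = (c + c)/(c + 3) = (2*c)/(3 + c) = 2*c/(3 + c))
J(l) = 21 (J(l) = 4 + (68 + 2*(l - l)/(3 + (l - l)))/4 = 4 + (68 + 2*0/(3 + 0))/4 = 4 + (68 + 2*0/3)/4 = 4 + (68 + 2*0*(⅓))/4 = 4 + (68 + 0)/4 = 4 + (¼)*68 = 4 + 17 = 21)
F(O) = -10
F(-26) - J(33) = -10 - 1*21 = -10 - 21 = -31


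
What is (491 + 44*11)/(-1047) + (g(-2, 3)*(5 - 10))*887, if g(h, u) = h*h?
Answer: -6191585/349 ≈ -17741.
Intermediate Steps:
g(h, u) = h²
(491 + 44*11)/(-1047) + (g(-2, 3)*(5 - 10))*887 = (491 + 44*11)/(-1047) + ((-2)²*(5 - 10))*887 = (491 + 484)*(-1/1047) + (4*(-5))*887 = 975*(-1/1047) - 20*887 = -325/349 - 17740 = -6191585/349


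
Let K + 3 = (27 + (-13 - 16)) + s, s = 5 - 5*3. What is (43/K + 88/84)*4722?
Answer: -300634/35 ≈ -8589.5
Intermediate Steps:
s = -10 (s = 5 - 15 = -10)
K = -15 (K = -3 + ((27 + (-13 - 16)) - 10) = -3 + ((27 - 29) - 10) = -3 + (-2 - 10) = -3 - 12 = -15)
(43/K + 88/84)*4722 = (43/(-15) + 88/84)*4722 = (43*(-1/15) + 88*(1/84))*4722 = (-43/15 + 22/21)*4722 = -191/105*4722 = -300634/35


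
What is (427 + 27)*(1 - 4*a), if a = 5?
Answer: -8626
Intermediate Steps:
(427 + 27)*(1 - 4*a) = (427 + 27)*(1 - 4*5) = 454*(1 - 20) = 454*(-19) = -8626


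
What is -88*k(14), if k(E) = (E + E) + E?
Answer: -3696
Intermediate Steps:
k(E) = 3*E (k(E) = 2*E + E = 3*E)
-88*k(14) = -264*14 = -88*42 = -3696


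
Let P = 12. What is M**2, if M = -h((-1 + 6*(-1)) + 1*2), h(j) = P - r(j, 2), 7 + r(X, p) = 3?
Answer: 256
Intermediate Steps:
r(X, p) = -4 (r(X, p) = -7 + 3 = -4)
h(j) = 16 (h(j) = 12 - 1*(-4) = 12 + 4 = 16)
M = -16 (M = -1*16 = -16)
M**2 = (-16)**2 = 256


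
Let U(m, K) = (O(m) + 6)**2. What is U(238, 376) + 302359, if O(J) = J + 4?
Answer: 363863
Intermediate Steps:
O(J) = 4 + J
U(m, K) = (10 + m)**2 (U(m, K) = ((4 + m) + 6)**2 = (10 + m)**2)
U(238, 376) + 302359 = (10 + 238)**2 + 302359 = 248**2 + 302359 = 61504 + 302359 = 363863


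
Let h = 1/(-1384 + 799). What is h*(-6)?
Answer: 2/195 ≈ 0.010256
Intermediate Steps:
h = -1/585 (h = 1/(-585) = -1/585 ≈ -0.0017094)
h*(-6) = -1/585*(-6) = 2/195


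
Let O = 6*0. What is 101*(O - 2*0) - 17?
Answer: -17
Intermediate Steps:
O = 0
101*(O - 2*0) - 17 = 101*(0 - 2*0) - 17 = 101*(0 + 0) - 17 = 101*0 - 17 = 0 - 17 = -17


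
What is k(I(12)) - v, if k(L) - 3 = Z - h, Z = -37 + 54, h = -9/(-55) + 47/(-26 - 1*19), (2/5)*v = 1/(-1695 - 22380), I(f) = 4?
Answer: 147461/7062 ≈ 20.881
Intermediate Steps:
v = -1/9630 (v = 5/(2*(-1695 - 22380)) = (5/2)/(-24075) = (5/2)*(-1/24075) = -1/9630 ≈ -0.00010384)
h = -436/495 (h = -9*(-1/55) + 47/(-26 - 19) = 9/55 + 47/(-45) = 9/55 + 47*(-1/45) = 9/55 - 47/45 = -436/495 ≈ -0.88081)
Z = 17
k(L) = 10336/495 (k(L) = 3 + (17 - 1*(-436/495)) = 3 + (17 + 436/495) = 3 + 8851/495 = 10336/495)
k(I(12)) - v = 10336/495 - 1*(-1/9630) = 10336/495 + 1/9630 = 147461/7062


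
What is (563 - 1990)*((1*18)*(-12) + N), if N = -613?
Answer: 1182983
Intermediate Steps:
(563 - 1990)*((1*18)*(-12) + N) = (563 - 1990)*((1*18)*(-12) - 613) = -1427*(18*(-12) - 613) = -1427*(-216 - 613) = -1427*(-829) = 1182983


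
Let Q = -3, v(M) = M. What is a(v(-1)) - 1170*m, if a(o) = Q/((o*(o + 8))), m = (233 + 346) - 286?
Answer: -2399667/7 ≈ -3.4281e+5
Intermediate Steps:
m = 293 (m = 579 - 286 = 293)
a(o) = -3/(o*(8 + o)) (a(o) = -3*1/(o*(o + 8)) = -3*1/(o*(8 + o)) = -3/(o*(8 + o)))
a(v(-1)) - 1170*m = -3/(-1*(8 - 1)) - 1170*293 = -3*(-1)/7 - 342810 = -3*(-1)*1/7 - 342810 = 3/7 - 342810 = -2399667/7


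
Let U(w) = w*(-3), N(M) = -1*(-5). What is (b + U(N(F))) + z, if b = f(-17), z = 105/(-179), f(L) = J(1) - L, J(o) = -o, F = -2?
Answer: 74/179 ≈ 0.41341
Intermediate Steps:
N(M) = 5
U(w) = -3*w
f(L) = -1 - L (f(L) = -1*1 - L = -1 - L)
z = -105/179 (z = 105*(-1/179) = -105/179 ≈ -0.58659)
b = 16 (b = -1 - 1*(-17) = -1 + 17 = 16)
(b + U(N(F))) + z = (16 - 3*5) - 105/179 = (16 - 15) - 105/179 = 1 - 105/179 = 74/179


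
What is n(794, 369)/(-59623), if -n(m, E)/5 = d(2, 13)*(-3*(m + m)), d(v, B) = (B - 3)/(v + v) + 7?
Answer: -226290/59623 ≈ -3.7953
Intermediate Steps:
d(v, B) = 7 + (-3 + B)/(2*v) (d(v, B) = (-3 + B)/((2*v)) + 7 = (-3 + B)*(1/(2*v)) + 7 = (-3 + B)/(2*v) + 7 = 7 + (-3 + B)/(2*v))
n(m, E) = 285*m (n(m, E) = -5*(½)*(-3 + 13 + 14*2)/2*(-3*(m + m)) = -5*(½)*(½)*(-3 + 13 + 28)*(-6*m) = -5*(½)*(½)*38*(-6*m) = -95*(-6*m)/2 = -(-285)*m = 285*m)
n(794, 369)/(-59623) = (285*794)/(-59623) = 226290*(-1/59623) = -226290/59623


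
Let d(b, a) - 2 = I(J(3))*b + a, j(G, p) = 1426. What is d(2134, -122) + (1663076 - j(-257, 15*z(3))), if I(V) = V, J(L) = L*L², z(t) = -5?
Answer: 1719148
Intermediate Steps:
J(L) = L³
d(b, a) = 2 + a + 27*b (d(b, a) = 2 + (3³*b + a) = 2 + (27*b + a) = 2 + (a + 27*b) = 2 + a + 27*b)
d(2134, -122) + (1663076 - j(-257, 15*z(3))) = (2 - 122 + 27*2134) + (1663076 - 1*1426) = (2 - 122 + 57618) + (1663076 - 1426) = 57498 + 1661650 = 1719148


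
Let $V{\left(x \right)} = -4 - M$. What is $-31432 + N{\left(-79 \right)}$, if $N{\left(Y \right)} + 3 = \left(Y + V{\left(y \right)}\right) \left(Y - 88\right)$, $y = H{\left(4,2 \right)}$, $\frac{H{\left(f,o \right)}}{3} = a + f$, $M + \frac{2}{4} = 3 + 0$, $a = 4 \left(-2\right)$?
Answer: $- \frac{34313}{2} \approx -17157.0$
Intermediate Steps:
$a = -8$
$M = \frac{5}{2}$ ($M = - \frac{1}{2} + \left(3 + 0\right) = - \frac{1}{2} + 3 = \frac{5}{2} \approx 2.5$)
$H{\left(f,o \right)} = -24 + 3 f$ ($H{\left(f,o \right)} = 3 \left(-8 + f\right) = -24 + 3 f$)
$y = -12$ ($y = -24 + 3 \cdot 4 = -24 + 12 = -12$)
$V{\left(x \right)} = - \frac{13}{2}$ ($V{\left(x \right)} = -4 - \frac{5}{2} = - \frac{13}{2}$)
$N{\left(Y \right)} = -3 + \left(-88 + Y\right) \left(- \frac{13}{2} + Y\right)$ ($N{\left(Y \right)} = -3 + \left(Y - \frac{13}{2}\right) \left(Y - 88\right) = -3 + \left(- \frac{13}{2} + Y\right) \left(-88 + Y\right) = -3 + \left(-88 + Y\right) \left(- \frac{13}{2} + Y\right)$)
$-31432 + N{\left(-79 \right)} = -31432 + \left(569 + \left(-79\right)^{2} - - \frac{14931}{2}\right) = -31432 + \left(569 + 6241 + \frac{14931}{2}\right) = -31432 + \frac{28551}{2} = - \frac{34313}{2}$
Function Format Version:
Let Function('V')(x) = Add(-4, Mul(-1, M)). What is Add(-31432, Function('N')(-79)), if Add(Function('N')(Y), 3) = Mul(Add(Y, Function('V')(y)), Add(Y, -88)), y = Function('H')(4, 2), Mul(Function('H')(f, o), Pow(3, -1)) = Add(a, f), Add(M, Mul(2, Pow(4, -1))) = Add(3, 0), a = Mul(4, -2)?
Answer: Rational(-34313, 2) ≈ -17157.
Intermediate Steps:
a = -8
M = Rational(5, 2) (M = Add(Rational(-1, 2), Add(3, 0)) = Add(Rational(-1, 2), 3) = Rational(5, 2) ≈ 2.5000)
Function('H')(f, o) = Add(-24, Mul(3, f)) (Function('H')(f, o) = Mul(3, Add(-8, f)) = Add(-24, Mul(3, f)))
y = -12 (y = Add(-24, Mul(3, 4)) = Add(-24, 12) = -12)
Function('V')(x) = Rational(-13, 2) (Function('V')(x) = Add(-4, Mul(-1, Rational(5, 2))) = Add(-4, Rational(-5, 2)) = Rational(-13, 2))
Function('N')(Y) = Add(-3, Mul(Add(-88, Y), Add(Rational(-13, 2), Y))) (Function('N')(Y) = Add(-3, Mul(Add(Y, Rational(-13, 2)), Add(Y, -88))) = Add(-3, Mul(Add(Rational(-13, 2), Y), Add(-88, Y))) = Add(-3, Mul(Add(-88, Y), Add(Rational(-13, 2), Y))))
Add(-31432, Function('N')(-79)) = Add(-31432, Add(569, Pow(-79, 2), Mul(Rational(-189, 2), -79))) = Add(-31432, Add(569, 6241, Rational(14931, 2))) = Add(-31432, Rational(28551, 2)) = Rational(-34313, 2)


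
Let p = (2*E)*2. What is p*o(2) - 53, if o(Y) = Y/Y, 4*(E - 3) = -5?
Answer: -46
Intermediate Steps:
E = 7/4 (E = 3 + (¼)*(-5) = 3 - 5/4 = 7/4 ≈ 1.7500)
o(Y) = 1
p = 7 (p = (2*(7/4))*2 = (7/2)*2 = 7)
p*o(2) - 53 = 7*1 - 53 = 7 - 53 = -46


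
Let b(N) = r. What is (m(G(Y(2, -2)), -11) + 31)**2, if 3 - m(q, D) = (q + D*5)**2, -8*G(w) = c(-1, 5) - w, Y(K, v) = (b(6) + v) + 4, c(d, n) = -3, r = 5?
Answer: 2086753761/256 ≈ 8.1514e+6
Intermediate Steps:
b(N) = 5
Y(K, v) = 9 + v (Y(K, v) = (5 + v) + 4 = 9 + v)
G(w) = 3/8 + w/8 (G(w) = -(-3 - w)/8 = 3/8 + w/8)
m(q, D) = 3 - (q + 5*D)**2 (m(q, D) = 3 - (q + D*5)**2 = 3 - (q + 5*D)**2)
(m(G(Y(2, -2)), -11) + 31)**2 = ((3 - ((3/8 + (9 - 2)/8) + 5*(-11))**2) + 31)**2 = ((3 - ((3/8 + (1/8)*7) - 55)**2) + 31)**2 = ((3 - ((3/8 + 7/8) - 55)**2) + 31)**2 = ((3 - (5/4 - 55)**2) + 31)**2 = ((3 - (-215/4)**2) + 31)**2 = ((3 - 1*46225/16) + 31)**2 = ((3 - 46225/16) + 31)**2 = (-46177/16 + 31)**2 = (-45681/16)**2 = 2086753761/256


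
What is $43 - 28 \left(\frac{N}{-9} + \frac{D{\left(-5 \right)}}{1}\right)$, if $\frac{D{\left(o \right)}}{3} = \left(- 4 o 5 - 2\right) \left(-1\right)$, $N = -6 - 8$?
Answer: $\frac{74083}{9} \approx 8231.4$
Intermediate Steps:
$N = -14$ ($N = -6 - 8 = -14$)
$D{\left(o \right)} = 6 + 60 o$ ($D{\left(o \right)} = 3 \left(- 4 o 5 - 2\right) \left(-1\right) = 3 \left(- 20 o - 2\right) \left(-1\right) = 3 \left(-2 - 20 o\right) \left(-1\right) = 3 \left(2 + 20 o\right) = 6 + 60 o$)
$43 - 28 \left(\frac{N}{-9} + \frac{D{\left(-5 \right)}}{1}\right) = 43 - 28 \left(- \frac{14}{-9} + \frac{6 + 60 \left(-5\right)}{1}\right) = 43 - 28 \left(\left(-14\right) \left(- \frac{1}{9}\right) + \left(6 - 300\right) 1\right) = 43 - 28 \left(\frac{14}{9} - 294\right) = 43 - - \frac{73696}{9} = 43 + \frac{73696}{9} = \frac{74083}{9}$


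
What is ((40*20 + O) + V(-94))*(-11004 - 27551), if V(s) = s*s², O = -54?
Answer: 31994404090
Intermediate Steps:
V(s) = s³
((40*20 + O) + V(-94))*(-11004 - 27551) = ((40*20 - 54) + (-94)³)*(-11004 - 27551) = ((800 - 54) - 830584)*(-38555) = (746 - 830584)*(-38555) = -829838*(-38555) = 31994404090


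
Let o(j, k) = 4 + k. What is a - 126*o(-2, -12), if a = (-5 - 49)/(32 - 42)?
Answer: 5067/5 ≈ 1013.4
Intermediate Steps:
a = 27/5 (a = -54/(-10) = -54*(-⅒) = 27/5 ≈ 5.4000)
a - 126*o(-2, -12) = 27/5 - 126*(4 - 12) = 27/5 - 126*(-8) = 27/5 + 1008 = 5067/5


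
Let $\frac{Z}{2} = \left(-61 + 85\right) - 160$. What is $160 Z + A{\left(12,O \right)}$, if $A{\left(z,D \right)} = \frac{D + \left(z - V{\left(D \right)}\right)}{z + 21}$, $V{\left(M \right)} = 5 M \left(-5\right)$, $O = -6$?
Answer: $- \frac{478768}{11} \approx -43524.0$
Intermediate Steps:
$V{\left(M \right)} = - 25 M$
$Z = -272$ ($Z = 2 \left(\left(-61 + 85\right) - 160\right) = 2 \left(24 - 160\right) = 2 \left(-136\right) = -272$)
$A{\left(z,D \right)} = \frac{z + 26 D}{21 + z}$ ($A{\left(z,D \right)} = \frac{D + \left(z - - 25 D\right)}{z + 21} = \frac{D + \left(z + 25 D\right)}{21 + z} = \frac{z + 26 D}{21 + z}$)
$160 Z + A{\left(12,O \right)} = 160 \left(-272\right) + \frac{12 + 26 \left(-6\right)}{21 + 12} = -43520 + \frac{12 - 156}{33} = -43520 + \frac{1}{33} \left(-144\right) = -43520 - \frac{48}{11} = - \frac{478768}{11}$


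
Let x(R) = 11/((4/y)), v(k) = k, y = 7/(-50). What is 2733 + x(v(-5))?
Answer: 546523/200 ≈ 2732.6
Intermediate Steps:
y = -7/50 (y = 7*(-1/50) = -7/50 ≈ -0.14000)
x(R) = -77/200 (x(R) = 11/((4/(-7/50))) = 11/((4*(-50/7))) = 11/(-200/7) = 11*(-7/200) = -77/200)
2733 + x(v(-5)) = 2733 - 77/200 = 546523/200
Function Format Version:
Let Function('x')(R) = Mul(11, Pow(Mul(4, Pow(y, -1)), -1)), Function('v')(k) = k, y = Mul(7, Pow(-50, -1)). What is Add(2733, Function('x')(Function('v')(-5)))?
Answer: Rational(546523, 200) ≈ 2732.6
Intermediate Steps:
y = Rational(-7, 50) (y = Mul(7, Rational(-1, 50)) = Rational(-7, 50) ≈ -0.14000)
Function('x')(R) = Rational(-77, 200) (Function('x')(R) = Mul(11, Pow(Mul(4, Pow(Rational(-7, 50), -1)), -1)) = Mul(11, Pow(Mul(4, Rational(-50, 7)), -1)) = Mul(11, Pow(Rational(-200, 7), -1)) = Mul(11, Rational(-7, 200)) = Rational(-77, 200))
Add(2733, Function('x')(Function('v')(-5))) = Add(2733, Rational(-77, 200)) = Rational(546523, 200)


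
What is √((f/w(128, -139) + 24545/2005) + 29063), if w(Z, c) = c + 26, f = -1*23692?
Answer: 12*√417567768531/45313 ≈ 171.13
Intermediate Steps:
f = -23692
w(Z, c) = 26 + c
√((f/w(128, -139) + 24545/2005) + 29063) = √((-23692/(26 - 139) + 24545/2005) + 29063) = √((-23692/(-113) + 24545*(1/2005)) + 29063) = √((-23692*(-1/113) + 4909/401) + 29063) = √((23692/113 + 4909/401) + 29063) = √(10055209/45313 + 29063) = √(1326986928/45313) = 12*√417567768531/45313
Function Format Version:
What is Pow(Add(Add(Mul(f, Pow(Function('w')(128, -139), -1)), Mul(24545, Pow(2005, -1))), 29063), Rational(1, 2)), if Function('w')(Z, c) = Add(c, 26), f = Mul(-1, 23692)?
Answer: Mul(Rational(12, 45313), Pow(417567768531, Rational(1, 2))) ≈ 171.13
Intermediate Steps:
f = -23692
Function('w')(Z, c) = Add(26, c)
Pow(Add(Add(Mul(f, Pow(Function('w')(128, -139), -1)), Mul(24545, Pow(2005, -1))), 29063), Rational(1, 2)) = Pow(Add(Add(Mul(-23692, Pow(Add(26, -139), -1)), Mul(24545, Pow(2005, -1))), 29063), Rational(1, 2)) = Pow(Add(Add(Mul(-23692, Pow(-113, -1)), Mul(24545, Rational(1, 2005))), 29063), Rational(1, 2)) = Pow(Add(Add(Mul(-23692, Rational(-1, 113)), Rational(4909, 401)), 29063), Rational(1, 2)) = Pow(Add(Add(Rational(23692, 113), Rational(4909, 401)), 29063), Rational(1, 2)) = Pow(Add(Rational(10055209, 45313), 29063), Rational(1, 2)) = Pow(Rational(1326986928, 45313), Rational(1, 2)) = Mul(Rational(12, 45313), Pow(417567768531, Rational(1, 2)))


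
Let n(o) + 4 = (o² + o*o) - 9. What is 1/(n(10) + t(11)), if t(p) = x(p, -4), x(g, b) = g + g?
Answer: 1/209 ≈ 0.0047847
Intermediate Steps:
x(g, b) = 2*g
t(p) = 2*p
n(o) = -13 + 2*o² (n(o) = -4 + ((o² + o*o) - 9) = -4 + ((o² + o²) - 9) = -4 + (2*o² - 9) = -4 + (-9 + 2*o²) = -13 + 2*o²)
1/(n(10) + t(11)) = 1/((-13 + 2*10²) + 2*11) = 1/((-13 + 2*100) + 22) = 1/((-13 + 200) + 22) = 1/(187 + 22) = 1/209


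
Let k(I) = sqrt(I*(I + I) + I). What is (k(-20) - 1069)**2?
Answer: 1143541 - 4276*sqrt(195) ≈ 1.0838e+6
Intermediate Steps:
k(I) = sqrt(I + 2*I**2) (k(I) = sqrt(I*(2*I) + I) = sqrt(2*I**2 + I) = sqrt(I + 2*I**2))
(k(-20) - 1069)**2 = (sqrt(-20*(1 + 2*(-20))) - 1069)**2 = (sqrt(-20*(1 - 40)) - 1069)**2 = (sqrt(-20*(-39)) - 1069)**2 = (sqrt(780) - 1069)**2 = (2*sqrt(195) - 1069)**2 = (-1069 + 2*sqrt(195))**2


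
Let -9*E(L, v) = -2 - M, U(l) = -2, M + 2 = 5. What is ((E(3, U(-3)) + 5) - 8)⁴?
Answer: 234256/6561 ≈ 35.704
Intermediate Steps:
M = 3 (M = -2 + 5 = 3)
E(L, v) = 5/9 (E(L, v) = -(-2 - 1*3)/9 = -(-2 - 3)/9 = -⅑*(-5) = 5/9)
((E(3, U(-3)) + 5) - 8)⁴ = ((5/9 + 5) - 8)⁴ = (50/9 - 8)⁴ = (-22/9)⁴ = 234256/6561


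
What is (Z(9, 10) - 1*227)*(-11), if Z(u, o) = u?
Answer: 2398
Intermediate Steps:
(Z(9, 10) - 1*227)*(-11) = (9 - 1*227)*(-11) = (9 - 227)*(-11) = -218*(-11) = 2398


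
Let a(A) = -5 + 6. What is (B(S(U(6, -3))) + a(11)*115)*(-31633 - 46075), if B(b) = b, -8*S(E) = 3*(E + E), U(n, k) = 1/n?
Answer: -17853413/2 ≈ -8.9267e+6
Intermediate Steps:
S(E) = -3*E/4 (S(E) = -3*(E + E)/8 = -3*2*E/8 = -3*E/4)
a(A) = 1
(B(S(U(6, -3))) + a(11)*115)*(-31633 - 46075) = (-3/4/6 + 1*115)*(-31633 - 46075) = (-3/4*1/6 + 115)*(-77708) = (-1/8 + 115)*(-77708) = (919/8)*(-77708) = -17853413/2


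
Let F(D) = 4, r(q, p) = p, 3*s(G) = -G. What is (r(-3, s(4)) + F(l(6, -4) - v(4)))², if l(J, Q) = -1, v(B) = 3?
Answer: 64/9 ≈ 7.1111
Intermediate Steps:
s(G) = -G/3 (s(G) = (-G)/3 = -G/3)
(r(-3, s(4)) + F(l(6, -4) - v(4)))² = (-⅓*4 + 4)² = (-4/3 + 4)² = (8/3)² = 64/9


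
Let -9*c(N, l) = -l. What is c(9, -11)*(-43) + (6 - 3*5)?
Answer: 392/9 ≈ 43.556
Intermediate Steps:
c(N, l) = l/9 (c(N, l) = -(-1)*l/9 = l/9)
c(9, -11)*(-43) + (6 - 3*5) = ((⅑)*(-11))*(-43) + (6 - 3*5) = -11/9*(-43) + (6 - 15) = 473/9 - 9 = 392/9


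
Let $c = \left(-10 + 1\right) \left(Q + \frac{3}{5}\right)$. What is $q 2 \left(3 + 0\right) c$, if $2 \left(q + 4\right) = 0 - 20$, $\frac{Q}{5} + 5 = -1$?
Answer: $- \frac{111132}{5} \approx -22226.0$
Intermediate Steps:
$Q = -30$ ($Q = -25 + 5 \left(-1\right) = -25 - 5 = -30$)
$c = \frac{1323}{5}$ ($c = \left(-10 + 1\right) \left(-30 + \frac{3}{5}\right) = - 9 \left(-30 + 3 \cdot \frac{1}{5}\right) = - 9 \left(-30 + \frac{3}{5}\right) = \left(-9\right) \left(- \frac{147}{5}\right) = \frac{1323}{5} \approx 264.6$)
$q = -14$ ($q = -4 + \frac{0 - 20}{2} = -4 + \frac{1}{2} \left(-20\right) = -4 - 10 = -14$)
$q 2 \left(3 + 0\right) c = - 14 \cdot 2 \left(3 + 0\right) \frac{1323}{5} = - 14 \cdot 2 \cdot 3 \cdot \frac{1323}{5} = \left(-14\right) 6 \cdot \frac{1323}{5} = \left(-84\right) \frac{1323}{5} = - \frac{111132}{5}$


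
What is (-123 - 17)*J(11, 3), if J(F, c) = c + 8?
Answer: -1540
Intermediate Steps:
J(F, c) = 8 + c
(-123 - 17)*J(11, 3) = (-123 - 17)*(8 + 3) = -140*11 = -1540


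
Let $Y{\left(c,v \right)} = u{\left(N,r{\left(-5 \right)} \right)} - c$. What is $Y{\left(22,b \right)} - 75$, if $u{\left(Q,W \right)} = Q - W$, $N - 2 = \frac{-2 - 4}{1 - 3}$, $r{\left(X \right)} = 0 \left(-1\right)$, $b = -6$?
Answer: $-92$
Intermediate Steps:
$r{\left(X \right)} = 0$
$N = 5$ ($N = 2 + \frac{-2 - 4}{1 - 3} = 2 - \frac{6}{-2} = 2 - -3 = 2 + 3 = 5$)
$Y{\left(c,v \right)} = 5 - c$ ($Y{\left(c,v \right)} = \left(5 - 0\right) - c = \left(5 + 0\right) - c = 5 - c$)
$Y{\left(22,b \right)} - 75 = \left(5 - 22\right) - 75 = -17 - 75 = -92$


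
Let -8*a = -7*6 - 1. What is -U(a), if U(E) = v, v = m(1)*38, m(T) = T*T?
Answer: -38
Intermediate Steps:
m(T) = T**2
a = 43/8 (a = -(-7*6 - 1)/8 = -(-42 - 1)/8 = -1/8*(-43) = 43/8 ≈ 5.3750)
v = 38 (v = 1**2*38 = 1*38 = 38)
U(E) = 38
-U(a) = -1*38 = -38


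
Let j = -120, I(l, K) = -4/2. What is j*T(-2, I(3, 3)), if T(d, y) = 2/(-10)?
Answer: 24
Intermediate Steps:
I(l, K) = -2 (I(l, K) = -4*½ = -2)
T(d, y) = -⅕ (T(d, y) = 2*(-⅒) = -⅕)
j*T(-2, I(3, 3)) = -120*(-⅕) = 24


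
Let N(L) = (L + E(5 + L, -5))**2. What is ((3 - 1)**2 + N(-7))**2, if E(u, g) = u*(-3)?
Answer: 25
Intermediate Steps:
E(u, g) = -3*u
N(L) = (-15 - 2*L)**2 (N(L) = (L - 3*(5 + L))**2 = (L + (-15 - 3*L))**2 = (-15 - 2*L)**2)
((3 - 1)**2 + N(-7))**2 = ((3 - 1)**2 + (15 + 2*(-7))**2)**2 = (2**2 + (15 - 14)**2)**2 = (4 + 1**2)**2 = (4 + 1)**2 = 5**2 = 25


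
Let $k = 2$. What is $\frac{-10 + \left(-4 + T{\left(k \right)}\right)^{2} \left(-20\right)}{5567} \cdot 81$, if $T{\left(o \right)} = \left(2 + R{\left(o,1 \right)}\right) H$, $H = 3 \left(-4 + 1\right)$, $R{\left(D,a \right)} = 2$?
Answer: $- \frac{2592810}{5567} \approx -465.75$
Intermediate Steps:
$H = -9$ ($H = 3 \left(-3\right) = -9$)
$T{\left(o \right)} = -36$ ($T{\left(o \right)} = \left(2 + 2\right) \left(-9\right) = 4 \left(-9\right) = -36$)
$\frac{-10 + \left(-4 + T{\left(k \right)}\right)^{2} \left(-20\right)}{5567} \cdot 81 = \frac{-10 + \left(-4 - 36\right)^{2} \left(-20\right)}{5567} \cdot 81 = \left(-10 + \left(-40\right)^{2} \left(-20\right)\right) \frac{1}{5567} \cdot 81 = \left(-10 + 1600 \left(-20\right)\right) \frac{1}{5567} \cdot 81 = \left(-10 - 32000\right) \frac{1}{5567} \cdot 81 = \left(-32010\right) \frac{1}{5567} \cdot 81 = \left(- \frac{32010}{5567}\right) 81 = - \frac{2592810}{5567}$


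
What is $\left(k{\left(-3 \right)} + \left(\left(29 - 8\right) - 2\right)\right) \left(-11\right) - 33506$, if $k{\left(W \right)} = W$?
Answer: $-33682$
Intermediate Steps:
$\left(k{\left(-3 \right)} + \left(\left(29 - 8\right) - 2\right)\right) \left(-11\right) - 33506 = \left(-3 + \left(\left(29 - 8\right) - 2\right)\right) \left(-11\right) - 33506 = \left(-3 + \left(21 - 2\right)\right) \left(-11\right) - 33506 = \left(-3 + 19\right) \left(-11\right) - 33506 = 16 \left(-11\right) - 33506 = -176 - 33506 = -33682$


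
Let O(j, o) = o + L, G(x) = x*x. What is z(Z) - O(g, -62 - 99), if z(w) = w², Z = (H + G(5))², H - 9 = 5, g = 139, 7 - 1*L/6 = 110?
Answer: 2314220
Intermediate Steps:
L = -618 (L = 42 - 6*110 = 42 - 660 = -618)
G(x) = x²
H = 14 (H = 9 + 5 = 14)
O(j, o) = -618 + o (O(j, o) = o - 618 = -618 + o)
Z = 1521 (Z = (14 + 5²)² = (14 + 25)² = 39² = 1521)
z(Z) - O(g, -62 - 99) = 1521² - (-618 + (-62 - 99)) = 2313441 - (-618 - 161) = 2313441 - 1*(-779) = 2313441 + 779 = 2314220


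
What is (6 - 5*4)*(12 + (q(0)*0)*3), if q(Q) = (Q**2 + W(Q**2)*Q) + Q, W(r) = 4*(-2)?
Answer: -168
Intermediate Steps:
W(r) = -8
q(Q) = Q**2 - 7*Q (q(Q) = (Q**2 - 8*Q) + Q = Q**2 - 7*Q)
(6 - 5*4)*(12 + (q(0)*0)*3) = (6 - 5*4)*(12 + ((0*(-7 + 0))*0)*3) = (6 - 20)*(12 + ((0*(-7))*0)*3) = -14*(12 + (0*0)*3) = -14*(12 + 0*3) = -14*(12 + 0) = -14*12 = -168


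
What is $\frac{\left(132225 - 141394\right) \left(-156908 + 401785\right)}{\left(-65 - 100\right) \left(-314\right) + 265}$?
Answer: $- \frac{2245277213}{52075} \approx -43116.0$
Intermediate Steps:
$\frac{\left(132225 - 141394\right) \left(-156908 + 401785\right)}{\left(-65 - 100\right) \left(-314\right) + 265} = \frac{\left(-9169\right) 244877}{\left(-165\right) \left(-314\right) + 265} = - \frac{2245277213}{51810 + 265} = - \frac{2245277213}{52075}$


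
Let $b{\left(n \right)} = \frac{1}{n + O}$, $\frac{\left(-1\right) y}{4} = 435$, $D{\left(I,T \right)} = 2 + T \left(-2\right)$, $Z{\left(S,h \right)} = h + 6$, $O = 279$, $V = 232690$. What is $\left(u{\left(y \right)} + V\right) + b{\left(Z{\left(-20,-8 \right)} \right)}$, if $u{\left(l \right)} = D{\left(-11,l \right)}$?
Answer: $\frac{65419645}{277} \approx 2.3617 \cdot 10^{5}$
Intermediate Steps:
$Z{\left(S,h \right)} = 6 + h$
$D{\left(I,T \right)} = 2 - 2 T$
$y = -1740$ ($y = \left(-4\right) 435 = -1740$)
$u{\left(l \right)} = 2 - 2 l$
$b{\left(n \right)} = \frac{1}{279 + n}$ ($b{\left(n \right)} = \frac{1}{n + 279} = \frac{1}{279 + n}$)
$\left(u{\left(y \right)} + V\right) + b{\left(Z{\left(-20,-8 \right)} \right)} = \left(\left(2 - -3480\right) + 232690\right) + \frac{1}{279 + \left(6 - 8\right)} = \left(\left(2 + 3480\right) + 232690\right) + \frac{1}{279 - 2} = \left(3482 + 232690\right) + \frac{1}{277} = 236172 + \frac{1}{277} = \frac{65419645}{277}$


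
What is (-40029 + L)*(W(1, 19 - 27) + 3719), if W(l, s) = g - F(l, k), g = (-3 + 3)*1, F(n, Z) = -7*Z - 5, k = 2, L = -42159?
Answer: -307218744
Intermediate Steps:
F(n, Z) = -5 - 7*Z
g = 0 (g = 0*1 = 0)
W(l, s) = 19 (W(l, s) = 0 - (-5 - 7*2) = 0 - (-5 - 14) = 0 - 1*(-19) = 0 + 19 = 19)
(-40029 + L)*(W(1, 19 - 27) + 3719) = (-40029 - 42159)*(19 + 3719) = -82188*3738 = -307218744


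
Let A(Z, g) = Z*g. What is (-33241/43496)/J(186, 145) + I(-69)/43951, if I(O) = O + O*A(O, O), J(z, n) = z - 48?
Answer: -1973733334135/263813592048 ≈ -7.4815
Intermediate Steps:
J(z, n) = -48 + z
I(O) = O + O³ (I(O) = O + O*(O*O) = O + O*O² = O + O³)
(-33241/43496)/J(186, 145) + I(-69)/43951 = (-33241/43496)/(-48 + 186) + (-69 + (-69)³)/43951 = -33241/43496/138 + (-69 - 328509)*(1/43951) = -1*33241/43496*(1/138) - 328578*1/43951 = -33241/43496*1/138 - 328578/43951 = -33241/6002448 - 328578/43951 = -1973733334135/263813592048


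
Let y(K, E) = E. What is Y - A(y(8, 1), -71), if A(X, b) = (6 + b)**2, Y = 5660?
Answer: 1435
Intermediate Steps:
Y - A(y(8, 1), -71) = 5660 - (6 - 71)**2 = 5660 - 1*(-65)**2 = 5660 - 1*4225 = 5660 - 4225 = 1435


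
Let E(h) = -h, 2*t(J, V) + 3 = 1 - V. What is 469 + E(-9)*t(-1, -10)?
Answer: 505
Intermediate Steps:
t(J, V) = -1 - V/2 (t(J, V) = -3/2 + (1 - V)/2 = -3/2 + (½ - V/2) = -1 - V/2)
469 + E(-9)*t(-1, -10) = 469 + (-1*(-9))*(-1 - ½*(-10)) = 469 + 9*(-1 + 5) = 469 + 9*4 = 469 + 36 = 505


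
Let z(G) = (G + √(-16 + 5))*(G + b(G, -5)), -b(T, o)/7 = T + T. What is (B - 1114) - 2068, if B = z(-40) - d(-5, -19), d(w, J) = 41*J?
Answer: -23203 + 520*I*√11 ≈ -23203.0 + 1724.6*I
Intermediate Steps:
b(T, o) = -14*T (b(T, o) = -7*(T + T) = -14*T)
z(G) = -13*G*(G + I*√11) (z(G) = (G + √(-16 + 5))*(G - 14*G) = (G + √(-11))*(-13*G) = (G + I*√11)*(-13*G) = -13*G*(G + I*√11))
B = -20021 + 520*I*√11 (B = 13*(-40)*(-1*(-40) - I*√11) - 41*(-19) = 13*(-40)*(40 - I*√11) - 1*(-779) = (-20800 + 520*I*√11) + 779 = -20021 + 520*I*√11 ≈ -20021.0 + 1724.6*I)
(B - 1114) - 2068 = ((-20021 + 520*I*√11) - 1114) - 2068 = (-21135 + 520*I*√11) - 2068 = -23203 + 520*I*√11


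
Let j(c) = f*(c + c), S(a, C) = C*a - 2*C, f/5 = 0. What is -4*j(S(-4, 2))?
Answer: 0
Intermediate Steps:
f = 0 (f = 5*0 = 0)
S(a, C) = -2*C + C*a
j(c) = 0 (j(c) = 0*(c + c) = 0*(2*c) = 0)
-4*j(S(-4, 2)) = -4*0 = 0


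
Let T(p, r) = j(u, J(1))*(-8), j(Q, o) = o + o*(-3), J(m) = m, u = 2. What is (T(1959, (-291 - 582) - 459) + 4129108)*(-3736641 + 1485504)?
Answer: -9295223813988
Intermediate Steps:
j(Q, o) = -2*o (j(Q, o) = o - 3*o = -2*o)
T(p, r) = 16 (T(p, r) = -2*1*(-8) = -2*(-8) = 16)
(T(1959, (-291 - 582) - 459) + 4129108)*(-3736641 + 1485504) = (16 + 4129108)*(-3736641 + 1485504) = 4129124*(-2251137) = -9295223813988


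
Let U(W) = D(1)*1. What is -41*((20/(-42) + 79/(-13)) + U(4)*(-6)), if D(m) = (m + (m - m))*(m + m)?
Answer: 207665/273 ≈ 760.68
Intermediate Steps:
D(m) = 2*m² (D(m) = (m + 0)*(2*m) = m*(2*m) = 2*m²)
U(W) = 2 (U(W) = (2*1²)*1 = (2*1)*1 = 2*1 = 2)
-41*((20/(-42) + 79/(-13)) + U(4)*(-6)) = -41*((20/(-42) + 79/(-13)) + 2*(-6)) = -41*((20*(-1/42) + 79*(-1/13)) - 12) = -41*((-10/21 - 79/13) - 12) = -41*(-1789/273 - 12) = -41*(-5065/273) = 207665/273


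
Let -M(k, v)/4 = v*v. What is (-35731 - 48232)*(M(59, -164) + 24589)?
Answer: 6968509185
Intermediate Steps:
M(k, v) = -4*v² (M(k, v) = -4*v*v = -4*v²)
(-35731 - 48232)*(M(59, -164) + 24589) = (-35731 - 48232)*(-4*(-164)² + 24589) = -83963*(-4*26896 + 24589) = -83963*(-107584 + 24589) = -83963*(-82995) = 6968509185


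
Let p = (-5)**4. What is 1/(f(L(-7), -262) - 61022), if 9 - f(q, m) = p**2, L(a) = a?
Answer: -1/451638 ≈ -2.2142e-6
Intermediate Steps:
p = 625
f(q, m) = -390616 (f(q, m) = 9 - 1*625**2 = 9 - 1*390625 = 9 - 390625 = -390616)
1/(f(L(-7), -262) - 61022) = 1/(-390616 - 61022) = 1/(-451638) = -1/451638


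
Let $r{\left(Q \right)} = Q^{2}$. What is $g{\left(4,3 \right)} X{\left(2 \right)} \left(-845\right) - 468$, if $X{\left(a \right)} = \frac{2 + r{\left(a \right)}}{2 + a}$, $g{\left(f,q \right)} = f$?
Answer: $-5538$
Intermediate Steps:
$X{\left(a \right)} = \frac{2 + a^{2}}{2 + a}$
$g{\left(4,3 \right)} X{\left(2 \right)} \left(-845\right) - 468 = 4 \frac{2 + 2^{2}}{2 + 2} \left(-845\right) - 468 = 4 \frac{2 + 4}{4} \left(-845\right) - 468 = 4 \cdot \frac{1}{4} \cdot 6 \left(-845\right) - 468 = 4 \cdot \frac{3}{2} \left(-845\right) - 468 = 6 \left(-845\right) - 468 = -5070 - 468 = -5538$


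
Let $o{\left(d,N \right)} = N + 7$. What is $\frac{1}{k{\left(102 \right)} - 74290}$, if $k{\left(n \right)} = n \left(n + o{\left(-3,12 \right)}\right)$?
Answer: $- \frac{1}{61948} \approx -1.6143 \cdot 10^{-5}$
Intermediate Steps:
$o{\left(d,N \right)} = 7 + N$
$k{\left(n \right)} = n \left(19 + n\right)$ ($k{\left(n \right)} = n \left(n + \left(7 + 12\right)\right) = n \left(n + 19\right) = n \left(19 + n\right)$)
$\frac{1}{k{\left(102 \right)} - 74290} = \frac{1}{102 \left(19 + 102\right) - 74290} = \frac{1}{102 \cdot 121 - 74290} = \frac{1}{12342 - 74290} = \frac{1}{-61948} = - \frac{1}{61948}$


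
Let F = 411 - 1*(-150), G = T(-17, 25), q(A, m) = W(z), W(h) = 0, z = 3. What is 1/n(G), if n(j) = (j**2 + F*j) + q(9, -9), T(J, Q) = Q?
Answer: 1/14650 ≈ 6.8259e-5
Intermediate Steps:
q(A, m) = 0
G = 25
F = 561 (F = 411 + 150 = 561)
n(j) = j**2 + 561*j (n(j) = (j**2 + 561*j) + 0 = j**2 + 561*j)
1/n(G) = 1/(25*(561 + 25)) = 1/(25*586) = 1/14650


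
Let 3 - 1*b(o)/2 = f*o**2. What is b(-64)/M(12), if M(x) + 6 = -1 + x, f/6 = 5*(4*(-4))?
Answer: 3932166/5 ≈ 7.8643e+5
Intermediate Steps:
f = -480 (f = 6*(5*(4*(-4))) = 6*(5*(-16)) = 6*(-80) = -480)
M(x) = -7 + x (M(x) = -6 + (-1 + x) = -7 + x)
b(o) = 6 + 960*o**2 (b(o) = 6 - (-960)*o**2 = 6 + 960*o**2)
b(-64)/M(12) = (6 + 960*(-64)**2)/(-7 + 12) = (6 + 960*4096)/5 = (6 + 3932160)*(1/5) = 3932166*(1/5) = 3932166/5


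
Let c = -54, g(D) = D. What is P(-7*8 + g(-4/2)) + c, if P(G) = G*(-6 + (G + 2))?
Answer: 3542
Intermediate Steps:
P(G) = G*(-4 + G) (P(G) = G*(-6 + (2 + G)) = G*(-4 + G))
P(-7*8 + g(-4/2)) + c = (-7*8 - 4/2)*(-4 + (-7*8 - 4/2)) - 54 = (-56 - 4*½)*(-4 + (-56 - 4*½)) - 54 = (-56 - 2)*(-4 + (-56 - 2)) - 54 = -58*(-4 - 58) - 54 = -58*(-62) - 54 = 3596 - 54 = 3542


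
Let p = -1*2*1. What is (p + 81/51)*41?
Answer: -287/17 ≈ -16.882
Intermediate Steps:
p = -2 (p = -2*1 = -2)
(p + 81/51)*41 = (-2 + 81/51)*41 = (-2 + 81*(1/51))*41 = (-2 + 27/17)*41 = -7/17*41 = -287/17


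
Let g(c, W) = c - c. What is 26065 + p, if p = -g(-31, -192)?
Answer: 26065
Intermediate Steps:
g(c, W) = 0
p = 0 (p = -1*0 = 0)
26065 + p = 26065 + 0 = 26065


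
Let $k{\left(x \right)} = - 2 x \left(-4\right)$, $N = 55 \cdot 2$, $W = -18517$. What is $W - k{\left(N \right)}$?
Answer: $-19397$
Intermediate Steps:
$N = 110$
$k{\left(x \right)} = 8 x$
$W - k{\left(N \right)} = -18517 - 8 \cdot 110 = -18517 - 880 = -19397$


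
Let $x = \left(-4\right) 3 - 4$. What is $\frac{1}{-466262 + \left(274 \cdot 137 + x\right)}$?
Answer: $- \frac{1}{428740} \approx -2.3324 \cdot 10^{-6}$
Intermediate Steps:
$x = -16$ ($x = -12 - 4 = -16$)
$\frac{1}{-466262 + \left(274 \cdot 137 + x\right)} = \frac{1}{-466262 + \left(274 \cdot 137 - 16\right)} = \frac{1}{-466262 + \left(37538 - 16\right)} = \frac{1}{-466262 + 37522} = \frac{1}{-428740} = - \frac{1}{428740}$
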